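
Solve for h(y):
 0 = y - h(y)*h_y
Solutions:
 h(y) = -sqrt(C1 + y^2)
 h(y) = sqrt(C1 + y^2)


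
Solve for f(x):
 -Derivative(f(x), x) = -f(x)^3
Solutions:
 f(x) = -sqrt(2)*sqrt(-1/(C1 + x))/2
 f(x) = sqrt(2)*sqrt(-1/(C1 + x))/2


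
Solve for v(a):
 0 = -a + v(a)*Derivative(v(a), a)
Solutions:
 v(a) = -sqrt(C1 + a^2)
 v(a) = sqrt(C1 + a^2)


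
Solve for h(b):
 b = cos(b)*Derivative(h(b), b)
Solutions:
 h(b) = C1 + Integral(b/cos(b), b)


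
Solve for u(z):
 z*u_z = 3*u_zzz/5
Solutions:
 u(z) = C1 + Integral(C2*airyai(3^(2/3)*5^(1/3)*z/3) + C3*airybi(3^(2/3)*5^(1/3)*z/3), z)


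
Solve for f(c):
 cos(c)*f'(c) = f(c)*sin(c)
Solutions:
 f(c) = C1/cos(c)


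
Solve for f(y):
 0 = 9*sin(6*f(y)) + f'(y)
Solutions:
 f(y) = -acos((-C1 - exp(108*y))/(C1 - exp(108*y)))/6 + pi/3
 f(y) = acos((-C1 - exp(108*y))/(C1 - exp(108*y)))/6


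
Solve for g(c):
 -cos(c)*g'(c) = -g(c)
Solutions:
 g(c) = C1*sqrt(sin(c) + 1)/sqrt(sin(c) - 1)


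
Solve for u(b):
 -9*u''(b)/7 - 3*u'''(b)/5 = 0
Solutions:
 u(b) = C1 + C2*b + C3*exp(-15*b/7)


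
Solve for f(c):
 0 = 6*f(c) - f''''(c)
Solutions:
 f(c) = C1*exp(-6^(1/4)*c) + C2*exp(6^(1/4)*c) + C3*sin(6^(1/4)*c) + C4*cos(6^(1/4)*c)


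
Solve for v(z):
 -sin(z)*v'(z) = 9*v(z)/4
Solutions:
 v(z) = C1*(cos(z) + 1)^(9/8)/(cos(z) - 1)^(9/8)


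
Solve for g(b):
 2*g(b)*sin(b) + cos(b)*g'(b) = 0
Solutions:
 g(b) = C1*cos(b)^2


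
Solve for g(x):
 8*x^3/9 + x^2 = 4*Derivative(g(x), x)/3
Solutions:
 g(x) = C1 + x^4/6 + x^3/4


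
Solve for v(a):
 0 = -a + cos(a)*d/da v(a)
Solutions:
 v(a) = C1 + Integral(a/cos(a), a)


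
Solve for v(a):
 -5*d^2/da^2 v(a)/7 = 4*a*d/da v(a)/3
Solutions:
 v(a) = C1 + C2*erf(sqrt(210)*a/15)


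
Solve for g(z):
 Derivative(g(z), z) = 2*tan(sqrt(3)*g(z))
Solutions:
 g(z) = sqrt(3)*(pi - asin(C1*exp(2*sqrt(3)*z)))/3
 g(z) = sqrt(3)*asin(C1*exp(2*sqrt(3)*z))/3


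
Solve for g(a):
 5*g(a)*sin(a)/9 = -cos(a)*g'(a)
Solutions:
 g(a) = C1*cos(a)^(5/9)


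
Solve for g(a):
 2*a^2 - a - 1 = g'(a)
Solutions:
 g(a) = C1 + 2*a^3/3 - a^2/2 - a


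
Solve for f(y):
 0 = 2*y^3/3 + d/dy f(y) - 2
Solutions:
 f(y) = C1 - y^4/6 + 2*y


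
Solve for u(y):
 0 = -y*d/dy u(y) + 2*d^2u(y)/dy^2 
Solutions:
 u(y) = C1 + C2*erfi(y/2)


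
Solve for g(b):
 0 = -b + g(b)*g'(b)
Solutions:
 g(b) = -sqrt(C1 + b^2)
 g(b) = sqrt(C1 + b^2)


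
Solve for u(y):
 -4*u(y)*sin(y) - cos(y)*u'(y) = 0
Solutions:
 u(y) = C1*cos(y)^4


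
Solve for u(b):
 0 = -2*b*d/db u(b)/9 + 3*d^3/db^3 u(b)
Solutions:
 u(b) = C1 + Integral(C2*airyai(2^(1/3)*b/3) + C3*airybi(2^(1/3)*b/3), b)


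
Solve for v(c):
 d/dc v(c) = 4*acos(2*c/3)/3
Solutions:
 v(c) = C1 + 4*c*acos(2*c/3)/3 - 2*sqrt(9 - 4*c^2)/3


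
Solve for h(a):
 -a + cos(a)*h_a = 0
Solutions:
 h(a) = C1 + Integral(a/cos(a), a)


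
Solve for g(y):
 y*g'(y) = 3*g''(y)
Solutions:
 g(y) = C1 + C2*erfi(sqrt(6)*y/6)


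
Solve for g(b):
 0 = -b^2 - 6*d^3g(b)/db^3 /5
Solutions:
 g(b) = C1 + C2*b + C3*b^2 - b^5/72


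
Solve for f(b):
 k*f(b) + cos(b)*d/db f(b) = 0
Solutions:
 f(b) = C1*exp(k*(log(sin(b) - 1) - log(sin(b) + 1))/2)


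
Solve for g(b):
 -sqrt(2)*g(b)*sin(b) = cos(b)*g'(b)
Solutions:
 g(b) = C1*cos(b)^(sqrt(2))


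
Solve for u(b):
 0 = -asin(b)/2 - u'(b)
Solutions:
 u(b) = C1 - b*asin(b)/2 - sqrt(1 - b^2)/2


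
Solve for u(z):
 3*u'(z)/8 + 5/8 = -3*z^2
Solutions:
 u(z) = C1 - 8*z^3/3 - 5*z/3


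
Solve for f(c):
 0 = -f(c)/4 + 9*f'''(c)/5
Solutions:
 f(c) = C3*exp(30^(1/3)*c/6) + (C1*sin(10^(1/3)*3^(5/6)*c/12) + C2*cos(10^(1/3)*3^(5/6)*c/12))*exp(-30^(1/3)*c/12)


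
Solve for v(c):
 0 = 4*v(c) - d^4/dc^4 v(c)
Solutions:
 v(c) = C1*exp(-sqrt(2)*c) + C2*exp(sqrt(2)*c) + C3*sin(sqrt(2)*c) + C4*cos(sqrt(2)*c)


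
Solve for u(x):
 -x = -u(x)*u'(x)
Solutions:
 u(x) = -sqrt(C1 + x^2)
 u(x) = sqrt(C1 + x^2)


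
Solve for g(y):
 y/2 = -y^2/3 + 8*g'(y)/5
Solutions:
 g(y) = C1 + 5*y^3/72 + 5*y^2/32


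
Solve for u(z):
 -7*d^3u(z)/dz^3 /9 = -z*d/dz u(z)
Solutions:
 u(z) = C1 + Integral(C2*airyai(21^(2/3)*z/7) + C3*airybi(21^(2/3)*z/7), z)


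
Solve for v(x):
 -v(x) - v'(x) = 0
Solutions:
 v(x) = C1*exp(-x)


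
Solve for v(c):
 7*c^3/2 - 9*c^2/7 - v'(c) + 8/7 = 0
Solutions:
 v(c) = C1 + 7*c^4/8 - 3*c^3/7 + 8*c/7


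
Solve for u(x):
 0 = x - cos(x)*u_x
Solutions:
 u(x) = C1 + Integral(x/cos(x), x)


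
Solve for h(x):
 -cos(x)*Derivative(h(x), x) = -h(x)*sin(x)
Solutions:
 h(x) = C1/cos(x)


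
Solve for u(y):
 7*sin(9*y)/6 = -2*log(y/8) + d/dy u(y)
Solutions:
 u(y) = C1 + 2*y*log(y) - 6*y*log(2) - 2*y - 7*cos(9*y)/54


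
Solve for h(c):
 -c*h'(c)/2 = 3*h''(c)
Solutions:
 h(c) = C1 + C2*erf(sqrt(3)*c/6)


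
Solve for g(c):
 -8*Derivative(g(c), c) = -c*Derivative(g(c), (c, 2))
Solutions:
 g(c) = C1 + C2*c^9


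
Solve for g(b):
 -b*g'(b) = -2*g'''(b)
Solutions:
 g(b) = C1 + Integral(C2*airyai(2^(2/3)*b/2) + C3*airybi(2^(2/3)*b/2), b)


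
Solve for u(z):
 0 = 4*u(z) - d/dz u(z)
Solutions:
 u(z) = C1*exp(4*z)


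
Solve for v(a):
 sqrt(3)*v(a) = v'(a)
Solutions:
 v(a) = C1*exp(sqrt(3)*a)


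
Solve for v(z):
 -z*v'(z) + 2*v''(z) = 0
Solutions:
 v(z) = C1 + C2*erfi(z/2)


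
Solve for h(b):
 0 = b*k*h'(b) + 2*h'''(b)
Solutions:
 h(b) = C1 + Integral(C2*airyai(2^(2/3)*b*(-k)^(1/3)/2) + C3*airybi(2^(2/3)*b*(-k)^(1/3)/2), b)


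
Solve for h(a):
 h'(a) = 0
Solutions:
 h(a) = C1


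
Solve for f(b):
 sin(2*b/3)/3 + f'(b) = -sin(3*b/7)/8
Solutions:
 f(b) = C1 + 7*cos(3*b/7)/24 + cos(2*b/3)/2


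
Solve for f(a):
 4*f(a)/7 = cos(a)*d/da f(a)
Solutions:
 f(a) = C1*(sin(a) + 1)^(2/7)/(sin(a) - 1)^(2/7)


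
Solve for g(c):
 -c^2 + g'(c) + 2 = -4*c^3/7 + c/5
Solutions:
 g(c) = C1 - c^4/7 + c^3/3 + c^2/10 - 2*c


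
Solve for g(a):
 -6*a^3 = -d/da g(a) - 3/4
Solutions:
 g(a) = C1 + 3*a^4/2 - 3*a/4


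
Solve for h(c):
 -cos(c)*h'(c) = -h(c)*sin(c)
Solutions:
 h(c) = C1/cos(c)


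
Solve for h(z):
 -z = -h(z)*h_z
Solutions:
 h(z) = -sqrt(C1 + z^2)
 h(z) = sqrt(C1 + z^2)


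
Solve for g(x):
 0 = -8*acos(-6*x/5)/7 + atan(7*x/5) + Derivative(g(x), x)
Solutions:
 g(x) = C1 + 8*x*acos(-6*x/5)/7 - x*atan(7*x/5) + 4*sqrt(25 - 36*x^2)/21 + 5*log(49*x^2 + 25)/14


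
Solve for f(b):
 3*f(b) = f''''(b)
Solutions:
 f(b) = C1*exp(-3^(1/4)*b) + C2*exp(3^(1/4)*b) + C3*sin(3^(1/4)*b) + C4*cos(3^(1/4)*b)


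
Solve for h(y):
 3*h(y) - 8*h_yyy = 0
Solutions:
 h(y) = C3*exp(3^(1/3)*y/2) + (C1*sin(3^(5/6)*y/4) + C2*cos(3^(5/6)*y/4))*exp(-3^(1/3)*y/4)


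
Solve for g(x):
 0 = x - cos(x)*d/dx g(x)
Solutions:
 g(x) = C1 + Integral(x/cos(x), x)


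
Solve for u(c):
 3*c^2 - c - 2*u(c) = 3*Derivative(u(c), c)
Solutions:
 u(c) = C1*exp(-2*c/3) + 3*c^2/2 - 5*c + 15/2


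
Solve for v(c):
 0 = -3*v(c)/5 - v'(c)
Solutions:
 v(c) = C1*exp(-3*c/5)


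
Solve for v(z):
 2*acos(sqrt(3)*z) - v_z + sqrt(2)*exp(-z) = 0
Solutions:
 v(z) = C1 + 2*z*acos(sqrt(3)*z) - 2*sqrt(3)*sqrt(1 - 3*z^2)/3 - sqrt(2)*exp(-z)


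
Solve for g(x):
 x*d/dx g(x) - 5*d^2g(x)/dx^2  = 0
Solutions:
 g(x) = C1 + C2*erfi(sqrt(10)*x/10)


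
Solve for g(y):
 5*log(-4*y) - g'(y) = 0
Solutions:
 g(y) = C1 + 5*y*log(-y) + 5*y*(-1 + 2*log(2))


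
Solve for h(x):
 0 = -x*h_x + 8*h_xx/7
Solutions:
 h(x) = C1 + C2*erfi(sqrt(7)*x/4)


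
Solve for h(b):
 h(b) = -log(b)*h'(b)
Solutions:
 h(b) = C1*exp(-li(b))


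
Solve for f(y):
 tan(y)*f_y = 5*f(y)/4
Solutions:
 f(y) = C1*sin(y)^(5/4)


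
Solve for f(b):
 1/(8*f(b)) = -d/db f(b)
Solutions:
 f(b) = -sqrt(C1 - b)/2
 f(b) = sqrt(C1 - b)/2


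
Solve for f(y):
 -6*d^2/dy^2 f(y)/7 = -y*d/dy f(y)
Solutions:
 f(y) = C1 + C2*erfi(sqrt(21)*y/6)


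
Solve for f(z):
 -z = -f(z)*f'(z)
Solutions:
 f(z) = -sqrt(C1 + z^2)
 f(z) = sqrt(C1 + z^2)


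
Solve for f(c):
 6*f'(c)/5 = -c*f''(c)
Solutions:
 f(c) = C1 + C2/c^(1/5)


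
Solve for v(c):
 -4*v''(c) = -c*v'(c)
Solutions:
 v(c) = C1 + C2*erfi(sqrt(2)*c/4)


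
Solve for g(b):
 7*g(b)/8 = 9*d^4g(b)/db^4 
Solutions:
 g(b) = C1*exp(-14^(1/4)*sqrt(3)*b/6) + C2*exp(14^(1/4)*sqrt(3)*b/6) + C3*sin(14^(1/4)*sqrt(3)*b/6) + C4*cos(14^(1/4)*sqrt(3)*b/6)


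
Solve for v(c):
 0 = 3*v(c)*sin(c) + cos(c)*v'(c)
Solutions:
 v(c) = C1*cos(c)^3


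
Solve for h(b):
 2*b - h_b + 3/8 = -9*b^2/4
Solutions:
 h(b) = C1 + 3*b^3/4 + b^2 + 3*b/8


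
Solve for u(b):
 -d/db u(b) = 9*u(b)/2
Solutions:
 u(b) = C1*exp(-9*b/2)


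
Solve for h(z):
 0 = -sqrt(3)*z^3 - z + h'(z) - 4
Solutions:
 h(z) = C1 + sqrt(3)*z^4/4 + z^2/2 + 4*z


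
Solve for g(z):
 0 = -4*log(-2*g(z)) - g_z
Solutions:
 Integral(1/(log(-_y) + log(2)), (_y, g(z)))/4 = C1 - z


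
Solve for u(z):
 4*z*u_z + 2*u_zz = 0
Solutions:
 u(z) = C1 + C2*erf(z)


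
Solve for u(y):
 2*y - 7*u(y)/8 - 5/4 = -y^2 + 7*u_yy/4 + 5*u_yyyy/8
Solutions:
 u(y) = C1*sin(sqrt(5)*y*sqrt(7 - sqrt(14))/5) + C2*sin(sqrt(5)*y*sqrt(sqrt(14) + 7)/5) + C3*cos(sqrt(5)*y*sqrt(7 - sqrt(14))/5) + C4*cos(sqrt(5)*y*sqrt(sqrt(14) + 7)/5) + 8*y^2/7 + 16*y/7 - 6


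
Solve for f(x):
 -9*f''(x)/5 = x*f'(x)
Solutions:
 f(x) = C1 + C2*erf(sqrt(10)*x/6)


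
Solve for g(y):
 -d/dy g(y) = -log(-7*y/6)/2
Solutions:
 g(y) = C1 + y*log(-y)/2 + y*(-log(6) - 1 + log(7))/2


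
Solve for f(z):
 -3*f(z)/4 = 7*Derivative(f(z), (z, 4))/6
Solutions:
 f(z) = (C1*sin(2^(1/4)*sqrt(3)*7^(3/4)*z/14) + C2*cos(2^(1/4)*sqrt(3)*7^(3/4)*z/14))*exp(-2^(1/4)*sqrt(3)*7^(3/4)*z/14) + (C3*sin(2^(1/4)*sqrt(3)*7^(3/4)*z/14) + C4*cos(2^(1/4)*sqrt(3)*7^(3/4)*z/14))*exp(2^(1/4)*sqrt(3)*7^(3/4)*z/14)


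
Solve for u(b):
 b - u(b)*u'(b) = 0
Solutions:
 u(b) = -sqrt(C1 + b^2)
 u(b) = sqrt(C1 + b^2)


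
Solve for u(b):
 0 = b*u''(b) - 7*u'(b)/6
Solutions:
 u(b) = C1 + C2*b^(13/6)


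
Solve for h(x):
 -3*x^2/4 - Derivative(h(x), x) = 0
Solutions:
 h(x) = C1 - x^3/4


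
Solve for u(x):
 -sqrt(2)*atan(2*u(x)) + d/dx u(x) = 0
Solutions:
 Integral(1/atan(2*_y), (_y, u(x))) = C1 + sqrt(2)*x


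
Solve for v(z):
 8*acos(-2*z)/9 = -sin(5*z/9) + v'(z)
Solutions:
 v(z) = C1 + 8*z*acos(-2*z)/9 + 4*sqrt(1 - 4*z^2)/9 - 9*cos(5*z/9)/5


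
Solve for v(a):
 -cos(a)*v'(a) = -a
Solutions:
 v(a) = C1 + Integral(a/cos(a), a)


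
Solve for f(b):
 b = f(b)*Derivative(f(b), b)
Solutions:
 f(b) = -sqrt(C1 + b^2)
 f(b) = sqrt(C1 + b^2)


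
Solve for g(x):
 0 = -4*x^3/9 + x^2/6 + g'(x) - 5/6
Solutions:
 g(x) = C1 + x^4/9 - x^3/18 + 5*x/6


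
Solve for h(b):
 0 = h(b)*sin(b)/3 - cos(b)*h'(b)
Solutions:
 h(b) = C1/cos(b)^(1/3)


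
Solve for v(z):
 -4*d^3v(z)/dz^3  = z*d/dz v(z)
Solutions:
 v(z) = C1 + Integral(C2*airyai(-2^(1/3)*z/2) + C3*airybi(-2^(1/3)*z/2), z)


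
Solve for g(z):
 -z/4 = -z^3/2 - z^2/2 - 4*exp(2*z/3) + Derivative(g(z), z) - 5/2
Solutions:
 g(z) = C1 + z^4/8 + z^3/6 - z^2/8 + 5*z/2 + 6*exp(2*z/3)


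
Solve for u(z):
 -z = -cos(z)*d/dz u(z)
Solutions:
 u(z) = C1 + Integral(z/cos(z), z)


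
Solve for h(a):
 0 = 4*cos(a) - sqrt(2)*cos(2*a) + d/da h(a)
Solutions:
 h(a) = C1 - 4*sin(a) + sqrt(2)*sin(2*a)/2


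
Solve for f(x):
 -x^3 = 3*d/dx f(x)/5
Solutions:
 f(x) = C1 - 5*x^4/12


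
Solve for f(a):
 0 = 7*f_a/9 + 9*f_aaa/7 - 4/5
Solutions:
 f(a) = C1 + C2*sin(7*a/9) + C3*cos(7*a/9) + 36*a/35


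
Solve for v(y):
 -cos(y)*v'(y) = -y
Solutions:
 v(y) = C1 + Integral(y/cos(y), y)


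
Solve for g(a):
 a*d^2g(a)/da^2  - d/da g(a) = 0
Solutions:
 g(a) = C1 + C2*a^2


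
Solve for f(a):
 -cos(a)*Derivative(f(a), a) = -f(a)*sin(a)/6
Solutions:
 f(a) = C1/cos(a)^(1/6)


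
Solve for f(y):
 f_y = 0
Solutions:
 f(y) = C1


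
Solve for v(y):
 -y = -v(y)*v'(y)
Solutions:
 v(y) = -sqrt(C1 + y^2)
 v(y) = sqrt(C1 + y^2)


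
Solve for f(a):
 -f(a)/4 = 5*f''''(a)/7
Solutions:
 f(a) = (C1*sin(5^(3/4)*7^(1/4)*a/10) + C2*cos(5^(3/4)*7^(1/4)*a/10))*exp(-5^(3/4)*7^(1/4)*a/10) + (C3*sin(5^(3/4)*7^(1/4)*a/10) + C4*cos(5^(3/4)*7^(1/4)*a/10))*exp(5^(3/4)*7^(1/4)*a/10)


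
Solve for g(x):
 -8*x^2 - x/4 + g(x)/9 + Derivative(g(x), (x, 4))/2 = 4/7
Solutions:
 g(x) = 72*x^2 + 9*x/4 + (C1*sin(2^(3/4)*sqrt(3)*x/6) + C2*cos(2^(3/4)*sqrt(3)*x/6))*exp(-2^(3/4)*sqrt(3)*x/6) + (C3*sin(2^(3/4)*sqrt(3)*x/6) + C4*cos(2^(3/4)*sqrt(3)*x/6))*exp(2^(3/4)*sqrt(3)*x/6) + 36/7


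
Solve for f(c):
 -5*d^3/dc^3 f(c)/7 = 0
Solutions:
 f(c) = C1 + C2*c + C3*c^2


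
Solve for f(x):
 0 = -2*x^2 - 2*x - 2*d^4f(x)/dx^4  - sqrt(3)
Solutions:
 f(x) = C1 + C2*x + C3*x^2 + C4*x^3 - x^6/360 - x^5/120 - sqrt(3)*x^4/48


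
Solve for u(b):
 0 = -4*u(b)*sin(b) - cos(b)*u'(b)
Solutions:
 u(b) = C1*cos(b)^4


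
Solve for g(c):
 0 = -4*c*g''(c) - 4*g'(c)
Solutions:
 g(c) = C1 + C2*log(c)


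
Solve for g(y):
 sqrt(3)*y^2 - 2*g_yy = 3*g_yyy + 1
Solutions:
 g(y) = C1 + C2*y + C3*exp(-2*y/3) + sqrt(3)*y^4/24 - sqrt(3)*y^3/4 + y^2*(-2 + 9*sqrt(3))/8


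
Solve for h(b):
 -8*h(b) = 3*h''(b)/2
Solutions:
 h(b) = C1*sin(4*sqrt(3)*b/3) + C2*cos(4*sqrt(3)*b/3)


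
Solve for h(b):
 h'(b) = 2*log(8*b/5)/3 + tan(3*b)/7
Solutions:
 h(b) = C1 + 2*b*log(b)/3 - 2*b*log(5)/3 - 2*b/3 + 2*b*log(2) - log(cos(3*b))/21


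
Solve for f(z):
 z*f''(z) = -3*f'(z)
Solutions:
 f(z) = C1 + C2/z^2


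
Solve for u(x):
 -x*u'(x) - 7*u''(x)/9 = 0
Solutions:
 u(x) = C1 + C2*erf(3*sqrt(14)*x/14)


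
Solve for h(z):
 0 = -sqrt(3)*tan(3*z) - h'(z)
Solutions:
 h(z) = C1 + sqrt(3)*log(cos(3*z))/3


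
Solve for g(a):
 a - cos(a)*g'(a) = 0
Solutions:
 g(a) = C1 + Integral(a/cos(a), a)


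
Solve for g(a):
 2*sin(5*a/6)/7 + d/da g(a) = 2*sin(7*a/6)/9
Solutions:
 g(a) = C1 + 12*cos(5*a/6)/35 - 4*cos(7*a/6)/21


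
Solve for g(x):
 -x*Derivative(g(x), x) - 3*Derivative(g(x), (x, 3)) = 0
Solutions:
 g(x) = C1 + Integral(C2*airyai(-3^(2/3)*x/3) + C3*airybi(-3^(2/3)*x/3), x)


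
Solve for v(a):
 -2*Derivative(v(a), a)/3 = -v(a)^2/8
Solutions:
 v(a) = -16/(C1 + 3*a)


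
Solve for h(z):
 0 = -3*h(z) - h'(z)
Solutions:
 h(z) = C1*exp(-3*z)


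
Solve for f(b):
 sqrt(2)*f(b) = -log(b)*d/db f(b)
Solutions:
 f(b) = C1*exp(-sqrt(2)*li(b))


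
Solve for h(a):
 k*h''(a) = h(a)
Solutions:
 h(a) = C1*exp(-a*sqrt(1/k)) + C2*exp(a*sqrt(1/k))


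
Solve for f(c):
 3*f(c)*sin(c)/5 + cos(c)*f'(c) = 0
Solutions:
 f(c) = C1*cos(c)^(3/5)


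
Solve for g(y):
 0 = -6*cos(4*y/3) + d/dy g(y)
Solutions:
 g(y) = C1 + 9*sin(4*y/3)/2


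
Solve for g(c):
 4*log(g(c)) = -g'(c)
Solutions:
 li(g(c)) = C1 - 4*c


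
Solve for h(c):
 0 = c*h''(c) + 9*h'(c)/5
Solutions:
 h(c) = C1 + C2/c^(4/5)


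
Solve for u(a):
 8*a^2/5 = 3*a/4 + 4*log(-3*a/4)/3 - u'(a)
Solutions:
 u(a) = C1 - 8*a^3/15 + 3*a^2/8 + 4*a*log(-a)/3 + 4*a*(-2*log(2) - 1 + log(3))/3


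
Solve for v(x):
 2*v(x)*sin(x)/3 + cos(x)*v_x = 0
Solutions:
 v(x) = C1*cos(x)^(2/3)


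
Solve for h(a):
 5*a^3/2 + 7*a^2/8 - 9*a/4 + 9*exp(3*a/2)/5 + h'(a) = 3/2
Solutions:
 h(a) = C1 - 5*a^4/8 - 7*a^3/24 + 9*a^2/8 + 3*a/2 - 6*exp(3*a/2)/5


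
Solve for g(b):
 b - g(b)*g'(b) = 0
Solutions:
 g(b) = -sqrt(C1 + b^2)
 g(b) = sqrt(C1 + b^2)


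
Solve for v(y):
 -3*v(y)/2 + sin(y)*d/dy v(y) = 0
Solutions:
 v(y) = C1*(cos(y) - 1)^(3/4)/(cos(y) + 1)^(3/4)


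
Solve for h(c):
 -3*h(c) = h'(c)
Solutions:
 h(c) = C1*exp(-3*c)


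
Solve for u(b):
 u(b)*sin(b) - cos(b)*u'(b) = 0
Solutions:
 u(b) = C1/cos(b)


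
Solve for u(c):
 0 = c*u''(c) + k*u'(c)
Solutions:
 u(c) = C1 + c^(1 - re(k))*(C2*sin(log(c)*Abs(im(k))) + C3*cos(log(c)*im(k)))


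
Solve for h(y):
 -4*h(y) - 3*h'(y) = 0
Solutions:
 h(y) = C1*exp(-4*y/3)


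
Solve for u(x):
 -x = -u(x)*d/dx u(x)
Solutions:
 u(x) = -sqrt(C1 + x^2)
 u(x) = sqrt(C1 + x^2)


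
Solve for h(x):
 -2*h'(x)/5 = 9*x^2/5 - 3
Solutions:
 h(x) = C1 - 3*x^3/2 + 15*x/2


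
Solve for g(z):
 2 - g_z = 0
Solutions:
 g(z) = C1 + 2*z


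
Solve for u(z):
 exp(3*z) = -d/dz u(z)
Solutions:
 u(z) = C1 - exp(3*z)/3


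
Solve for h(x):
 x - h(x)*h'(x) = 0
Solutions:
 h(x) = -sqrt(C1 + x^2)
 h(x) = sqrt(C1 + x^2)


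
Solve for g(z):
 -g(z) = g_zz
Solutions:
 g(z) = C1*sin(z) + C2*cos(z)


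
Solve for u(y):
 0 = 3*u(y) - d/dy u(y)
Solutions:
 u(y) = C1*exp(3*y)


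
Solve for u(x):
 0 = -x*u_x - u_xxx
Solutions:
 u(x) = C1 + Integral(C2*airyai(-x) + C3*airybi(-x), x)


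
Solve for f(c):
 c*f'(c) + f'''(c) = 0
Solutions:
 f(c) = C1 + Integral(C2*airyai(-c) + C3*airybi(-c), c)


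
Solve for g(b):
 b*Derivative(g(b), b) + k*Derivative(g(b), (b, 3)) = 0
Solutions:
 g(b) = C1 + Integral(C2*airyai(b*(-1/k)^(1/3)) + C3*airybi(b*(-1/k)^(1/3)), b)


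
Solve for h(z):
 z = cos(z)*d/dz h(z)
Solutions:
 h(z) = C1 + Integral(z/cos(z), z)


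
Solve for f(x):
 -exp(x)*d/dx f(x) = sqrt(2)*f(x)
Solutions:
 f(x) = C1*exp(sqrt(2)*exp(-x))


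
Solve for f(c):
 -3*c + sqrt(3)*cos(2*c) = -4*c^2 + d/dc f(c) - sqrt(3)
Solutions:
 f(c) = C1 + 4*c^3/3 - 3*c^2/2 + sqrt(3)*(c + sin(c)*cos(c))


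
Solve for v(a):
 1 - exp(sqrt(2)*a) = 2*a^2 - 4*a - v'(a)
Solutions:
 v(a) = C1 + 2*a^3/3 - 2*a^2 - a + sqrt(2)*exp(sqrt(2)*a)/2


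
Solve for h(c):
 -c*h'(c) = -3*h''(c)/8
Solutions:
 h(c) = C1 + C2*erfi(2*sqrt(3)*c/3)


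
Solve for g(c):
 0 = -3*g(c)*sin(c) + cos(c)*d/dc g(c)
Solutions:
 g(c) = C1/cos(c)^3


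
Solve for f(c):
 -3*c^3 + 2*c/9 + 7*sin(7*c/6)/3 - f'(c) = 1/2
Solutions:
 f(c) = C1 - 3*c^4/4 + c^2/9 - c/2 - 2*cos(7*c/6)


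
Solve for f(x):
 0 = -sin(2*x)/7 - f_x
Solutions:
 f(x) = C1 + cos(2*x)/14


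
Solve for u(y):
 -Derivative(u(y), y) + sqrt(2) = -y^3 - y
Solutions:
 u(y) = C1 + y^4/4 + y^2/2 + sqrt(2)*y


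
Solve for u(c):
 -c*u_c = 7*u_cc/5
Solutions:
 u(c) = C1 + C2*erf(sqrt(70)*c/14)


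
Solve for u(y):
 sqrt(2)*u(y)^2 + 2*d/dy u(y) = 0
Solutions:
 u(y) = 2/(C1 + sqrt(2)*y)


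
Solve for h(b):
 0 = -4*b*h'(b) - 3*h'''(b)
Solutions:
 h(b) = C1 + Integral(C2*airyai(-6^(2/3)*b/3) + C3*airybi(-6^(2/3)*b/3), b)


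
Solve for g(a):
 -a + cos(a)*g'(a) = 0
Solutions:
 g(a) = C1 + Integral(a/cos(a), a)


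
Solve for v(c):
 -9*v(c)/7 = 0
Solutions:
 v(c) = 0


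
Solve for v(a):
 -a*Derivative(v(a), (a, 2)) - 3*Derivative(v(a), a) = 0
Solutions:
 v(a) = C1 + C2/a^2


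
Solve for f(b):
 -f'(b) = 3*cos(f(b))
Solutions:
 f(b) = pi - asin((C1 + exp(6*b))/(C1 - exp(6*b)))
 f(b) = asin((C1 + exp(6*b))/(C1 - exp(6*b)))


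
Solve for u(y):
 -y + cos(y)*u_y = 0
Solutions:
 u(y) = C1 + Integral(y/cos(y), y)


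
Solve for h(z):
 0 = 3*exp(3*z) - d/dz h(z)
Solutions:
 h(z) = C1 + exp(3*z)


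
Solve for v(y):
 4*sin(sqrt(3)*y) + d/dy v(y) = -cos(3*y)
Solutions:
 v(y) = C1 - sin(3*y)/3 + 4*sqrt(3)*cos(sqrt(3)*y)/3


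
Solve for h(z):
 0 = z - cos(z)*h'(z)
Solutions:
 h(z) = C1 + Integral(z/cos(z), z)


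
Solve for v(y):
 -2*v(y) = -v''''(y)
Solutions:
 v(y) = C1*exp(-2^(1/4)*y) + C2*exp(2^(1/4)*y) + C3*sin(2^(1/4)*y) + C4*cos(2^(1/4)*y)


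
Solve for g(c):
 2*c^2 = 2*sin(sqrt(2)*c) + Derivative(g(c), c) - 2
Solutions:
 g(c) = C1 + 2*c^3/3 + 2*c + sqrt(2)*cos(sqrt(2)*c)


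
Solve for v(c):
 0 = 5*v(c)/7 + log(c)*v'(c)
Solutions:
 v(c) = C1*exp(-5*li(c)/7)


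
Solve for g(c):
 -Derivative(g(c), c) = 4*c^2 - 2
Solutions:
 g(c) = C1 - 4*c^3/3 + 2*c


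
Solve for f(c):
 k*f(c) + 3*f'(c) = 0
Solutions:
 f(c) = C1*exp(-c*k/3)


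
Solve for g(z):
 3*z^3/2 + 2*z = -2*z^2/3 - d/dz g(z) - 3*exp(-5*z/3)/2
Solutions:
 g(z) = C1 - 3*z^4/8 - 2*z^3/9 - z^2 + 9*exp(-5*z/3)/10


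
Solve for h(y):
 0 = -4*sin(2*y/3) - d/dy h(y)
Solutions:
 h(y) = C1 + 6*cos(2*y/3)


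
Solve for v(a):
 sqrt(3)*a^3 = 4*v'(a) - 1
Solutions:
 v(a) = C1 + sqrt(3)*a^4/16 + a/4


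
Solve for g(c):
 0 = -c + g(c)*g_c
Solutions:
 g(c) = -sqrt(C1 + c^2)
 g(c) = sqrt(C1 + c^2)


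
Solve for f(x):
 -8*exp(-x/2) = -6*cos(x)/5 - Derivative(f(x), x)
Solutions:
 f(x) = C1 - 6*sin(x)/5 - 16*exp(-x/2)


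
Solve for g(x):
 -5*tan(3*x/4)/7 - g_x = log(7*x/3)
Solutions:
 g(x) = C1 - x*log(x) - x*log(7) + x + x*log(3) + 20*log(cos(3*x/4))/21


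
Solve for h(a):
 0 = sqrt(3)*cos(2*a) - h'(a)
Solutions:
 h(a) = C1 + sqrt(3)*sin(2*a)/2


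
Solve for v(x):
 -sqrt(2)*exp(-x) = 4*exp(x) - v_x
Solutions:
 v(x) = C1 + 4*exp(x) - sqrt(2)*exp(-x)


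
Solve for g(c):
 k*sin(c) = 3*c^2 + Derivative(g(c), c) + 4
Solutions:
 g(c) = C1 - c^3 - 4*c - k*cos(c)


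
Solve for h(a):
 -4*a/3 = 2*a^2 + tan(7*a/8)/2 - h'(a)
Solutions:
 h(a) = C1 + 2*a^3/3 + 2*a^2/3 - 4*log(cos(7*a/8))/7


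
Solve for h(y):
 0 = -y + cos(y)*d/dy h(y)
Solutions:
 h(y) = C1 + Integral(y/cos(y), y)


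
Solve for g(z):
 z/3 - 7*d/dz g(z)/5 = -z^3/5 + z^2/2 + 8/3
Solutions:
 g(z) = C1 + z^4/28 - 5*z^3/42 + 5*z^2/42 - 40*z/21


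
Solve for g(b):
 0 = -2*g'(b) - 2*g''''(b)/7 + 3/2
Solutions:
 g(b) = C1 + C4*exp(-7^(1/3)*b) + 3*b/4 + (C2*sin(sqrt(3)*7^(1/3)*b/2) + C3*cos(sqrt(3)*7^(1/3)*b/2))*exp(7^(1/3)*b/2)


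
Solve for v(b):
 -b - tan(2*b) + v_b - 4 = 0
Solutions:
 v(b) = C1 + b^2/2 + 4*b - log(cos(2*b))/2


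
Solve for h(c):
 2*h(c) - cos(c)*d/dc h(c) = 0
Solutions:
 h(c) = C1*(sin(c) + 1)/(sin(c) - 1)


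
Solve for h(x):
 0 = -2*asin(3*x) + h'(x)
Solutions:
 h(x) = C1 + 2*x*asin(3*x) + 2*sqrt(1 - 9*x^2)/3


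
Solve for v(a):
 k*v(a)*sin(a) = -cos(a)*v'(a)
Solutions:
 v(a) = C1*exp(k*log(cos(a)))


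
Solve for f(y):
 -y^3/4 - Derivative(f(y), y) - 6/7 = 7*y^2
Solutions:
 f(y) = C1 - y^4/16 - 7*y^3/3 - 6*y/7


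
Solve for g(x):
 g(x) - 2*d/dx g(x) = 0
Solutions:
 g(x) = C1*exp(x/2)


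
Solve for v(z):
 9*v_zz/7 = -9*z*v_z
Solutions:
 v(z) = C1 + C2*erf(sqrt(14)*z/2)


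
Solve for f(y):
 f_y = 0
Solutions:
 f(y) = C1


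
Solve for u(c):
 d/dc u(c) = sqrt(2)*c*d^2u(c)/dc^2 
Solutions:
 u(c) = C1 + C2*c^(sqrt(2)/2 + 1)


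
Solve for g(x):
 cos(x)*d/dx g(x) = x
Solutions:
 g(x) = C1 + Integral(x/cos(x), x)


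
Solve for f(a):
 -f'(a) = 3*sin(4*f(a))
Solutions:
 f(a) = -acos((-C1 - exp(24*a))/(C1 - exp(24*a)))/4 + pi/2
 f(a) = acos((-C1 - exp(24*a))/(C1 - exp(24*a)))/4


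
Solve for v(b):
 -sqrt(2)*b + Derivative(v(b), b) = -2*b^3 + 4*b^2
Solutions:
 v(b) = C1 - b^4/2 + 4*b^3/3 + sqrt(2)*b^2/2


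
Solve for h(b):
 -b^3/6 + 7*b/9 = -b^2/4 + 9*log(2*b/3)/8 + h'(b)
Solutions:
 h(b) = C1 - b^4/24 + b^3/12 + 7*b^2/18 - 9*b*log(b)/8 - 9*b*log(2)/8 + 9*b/8 + 9*b*log(3)/8


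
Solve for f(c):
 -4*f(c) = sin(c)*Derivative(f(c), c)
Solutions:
 f(c) = C1*(cos(c)^2 + 2*cos(c) + 1)/(cos(c)^2 - 2*cos(c) + 1)


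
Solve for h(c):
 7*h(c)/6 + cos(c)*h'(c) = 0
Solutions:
 h(c) = C1*(sin(c) - 1)^(7/12)/(sin(c) + 1)^(7/12)


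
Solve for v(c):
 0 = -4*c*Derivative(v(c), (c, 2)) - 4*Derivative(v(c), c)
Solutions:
 v(c) = C1 + C2*log(c)


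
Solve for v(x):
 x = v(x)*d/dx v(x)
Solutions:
 v(x) = -sqrt(C1 + x^2)
 v(x) = sqrt(C1 + x^2)


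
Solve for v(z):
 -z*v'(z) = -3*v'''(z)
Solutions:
 v(z) = C1 + Integral(C2*airyai(3^(2/3)*z/3) + C3*airybi(3^(2/3)*z/3), z)


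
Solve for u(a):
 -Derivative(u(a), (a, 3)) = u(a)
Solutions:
 u(a) = C3*exp(-a) + (C1*sin(sqrt(3)*a/2) + C2*cos(sqrt(3)*a/2))*exp(a/2)


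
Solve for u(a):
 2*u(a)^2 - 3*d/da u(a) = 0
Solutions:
 u(a) = -3/(C1 + 2*a)


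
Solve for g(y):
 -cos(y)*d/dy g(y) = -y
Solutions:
 g(y) = C1 + Integral(y/cos(y), y)


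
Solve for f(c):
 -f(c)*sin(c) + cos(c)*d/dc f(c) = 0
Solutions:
 f(c) = C1/cos(c)


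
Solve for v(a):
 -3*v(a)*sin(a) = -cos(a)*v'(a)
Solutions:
 v(a) = C1/cos(a)^3


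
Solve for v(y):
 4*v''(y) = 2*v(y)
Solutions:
 v(y) = C1*exp(-sqrt(2)*y/2) + C2*exp(sqrt(2)*y/2)


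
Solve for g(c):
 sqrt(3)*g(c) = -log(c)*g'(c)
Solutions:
 g(c) = C1*exp(-sqrt(3)*li(c))


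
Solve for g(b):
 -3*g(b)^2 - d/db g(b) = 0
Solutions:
 g(b) = 1/(C1 + 3*b)


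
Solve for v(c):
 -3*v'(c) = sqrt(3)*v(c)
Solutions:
 v(c) = C1*exp(-sqrt(3)*c/3)


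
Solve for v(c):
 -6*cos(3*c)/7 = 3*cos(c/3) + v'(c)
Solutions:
 v(c) = C1 - 9*sin(c/3) - 2*sin(3*c)/7


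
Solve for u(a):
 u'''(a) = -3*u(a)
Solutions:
 u(a) = C3*exp(-3^(1/3)*a) + (C1*sin(3^(5/6)*a/2) + C2*cos(3^(5/6)*a/2))*exp(3^(1/3)*a/2)


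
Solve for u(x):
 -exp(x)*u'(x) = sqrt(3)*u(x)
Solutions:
 u(x) = C1*exp(sqrt(3)*exp(-x))


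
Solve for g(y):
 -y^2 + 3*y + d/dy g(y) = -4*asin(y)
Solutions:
 g(y) = C1 + y^3/3 - 3*y^2/2 - 4*y*asin(y) - 4*sqrt(1 - y^2)


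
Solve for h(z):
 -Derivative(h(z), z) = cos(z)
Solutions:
 h(z) = C1 - sin(z)


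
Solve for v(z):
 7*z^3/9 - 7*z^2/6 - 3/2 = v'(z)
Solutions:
 v(z) = C1 + 7*z^4/36 - 7*z^3/18 - 3*z/2


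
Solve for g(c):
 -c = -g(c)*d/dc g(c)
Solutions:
 g(c) = -sqrt(C1 + c^2)
 g(c) = sqrt(C1 + c^2)


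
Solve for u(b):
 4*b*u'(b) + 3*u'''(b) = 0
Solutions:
 u(b) = C1 + Integral(C2*airyai(-6^(2/3)*b/3) + C3*airybi(-6^(2/3)*b/3), b)


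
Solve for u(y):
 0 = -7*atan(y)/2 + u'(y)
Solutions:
 u(y) = C1 + 7*y*atan(y)/2 - 7*log(y^2 + 1)/4


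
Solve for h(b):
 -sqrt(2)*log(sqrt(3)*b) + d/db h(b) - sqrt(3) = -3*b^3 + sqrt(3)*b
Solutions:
 h(b) = C1 - 3*b^4/4 + sqrt(3)*b^2/2 + sqrt(2)*b*log(b) - sqrt(2)*b + sqrt(2)*b*log(3)/2 + sqrt(3)*b


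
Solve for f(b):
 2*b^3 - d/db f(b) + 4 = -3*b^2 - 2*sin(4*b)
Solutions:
 f(b) = C1 + b^4/2 + b^3 + 4*b - cos(4*b)/2


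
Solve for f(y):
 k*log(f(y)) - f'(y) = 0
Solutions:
 li(f(y)) = C1 + k*y


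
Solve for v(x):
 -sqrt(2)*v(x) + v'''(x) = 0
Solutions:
 v(x) = C3*exp(2^(1/6)*x) + (C1*sin(2^(1/6)*sqrt(3)*x/2) + C2*cos(2^(1/6)*sqrt(3)*x/2))*exp(-2^(1/6)*x/2)


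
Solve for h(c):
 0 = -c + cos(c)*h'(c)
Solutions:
 h(c) = C1 + Integral(c/cos(c), c)


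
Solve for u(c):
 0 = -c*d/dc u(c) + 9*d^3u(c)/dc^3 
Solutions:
 u(c) = C1 + Integral(C2*airyai(3^(1/3)*c/3) + C3*airybi(3^(1/3)*c/3), c)


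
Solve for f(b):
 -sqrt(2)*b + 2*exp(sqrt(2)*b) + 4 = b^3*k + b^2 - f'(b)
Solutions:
 f(b) = C1 + b^4*k/4 + b^3/3 + sqrt(2)*b^2/2 - 4*b - sqrt(2)*exp(sqrt(2)*b)


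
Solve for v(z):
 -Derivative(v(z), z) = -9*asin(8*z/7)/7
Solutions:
 v(z) = C1 + 9*z*asin(8*z/7)/7 + 9*sqrt(49 - 64*z^2)/56


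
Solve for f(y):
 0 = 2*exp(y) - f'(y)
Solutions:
 f(y) = C1 + 2*exp(y)


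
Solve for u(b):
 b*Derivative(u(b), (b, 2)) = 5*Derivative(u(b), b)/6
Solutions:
 u(b) = C1 + C2*b^(11/6)


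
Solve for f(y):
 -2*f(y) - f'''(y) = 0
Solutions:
 f(y) = C3*exp(-2^(1/3)*y) + (C1*sin(2^(1/3)*sqrt(3)*y/2) + C2*cos(2^(1/3)*sqrt(3)*y/2))*exp(2^(1/3)*y/2)


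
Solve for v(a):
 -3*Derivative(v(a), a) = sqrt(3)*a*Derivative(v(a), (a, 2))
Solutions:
 v(a) = C1 + C2*a^(1 - sqrt(3))


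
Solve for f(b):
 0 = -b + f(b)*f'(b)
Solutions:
 f(b) = -sqrt(C1 + b^2)
 f(b) = sqrt(C1 + b^2)


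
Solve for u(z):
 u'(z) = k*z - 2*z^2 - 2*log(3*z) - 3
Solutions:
 u(z) = C1 + k*z^2/2 - 2*z^3/3 - 2*z*log(z) - z*log(9) - z


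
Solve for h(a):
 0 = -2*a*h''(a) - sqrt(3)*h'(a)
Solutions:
 h(a) = C1 + C2*a^(1 - sqrt(3)/2)


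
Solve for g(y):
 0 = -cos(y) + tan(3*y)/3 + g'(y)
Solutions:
 g(y) = C1 + log(cos(3*y))/9 + sin(y)


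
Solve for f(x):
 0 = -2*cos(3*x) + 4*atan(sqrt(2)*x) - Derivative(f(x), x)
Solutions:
 f(x) = C1 + 4*x*atan(sqrt(2)*x) - sqrt(2)*log(2*x^2 + 1) - 2*sin(3*x)/3


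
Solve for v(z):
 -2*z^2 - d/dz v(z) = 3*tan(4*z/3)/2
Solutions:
 v(z) = C1 - 2*z^3/3 + 9*log(cos(4*z/3))/8


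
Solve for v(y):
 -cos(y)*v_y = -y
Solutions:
 v(y) = C1 + Integral(y/cos(y), y)


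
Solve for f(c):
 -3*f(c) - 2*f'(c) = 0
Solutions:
 f(c) = C1*exp(-3*c/2)


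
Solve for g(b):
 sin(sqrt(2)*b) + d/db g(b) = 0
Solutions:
 g(b) = C1 + sqrt(2)*cos(sqrt(2)*b)/2


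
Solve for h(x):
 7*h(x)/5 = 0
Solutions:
 h(x) = 0


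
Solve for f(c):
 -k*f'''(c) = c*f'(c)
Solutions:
 f(c) = C1 + Integral(C2*airyai(c*(-1/k)^(1/3)) + C3*airybi(c*(-1/k)^(1/3)), c)


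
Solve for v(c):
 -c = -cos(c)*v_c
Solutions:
 v(c) = C1 + Integral(c/cos(c), c)


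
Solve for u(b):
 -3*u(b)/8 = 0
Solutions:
 u(b) = 0


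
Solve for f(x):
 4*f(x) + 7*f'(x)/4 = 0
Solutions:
 f(x) = C1*exp(-16*x/7)


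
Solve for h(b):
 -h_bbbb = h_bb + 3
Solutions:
 h(b) = C1 + C2*b + C3*sin(b) + C4*cos(b) - 3*b^2/2


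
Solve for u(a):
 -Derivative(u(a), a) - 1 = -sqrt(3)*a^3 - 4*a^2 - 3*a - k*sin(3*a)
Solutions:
 u(a) = C1 + sqrt(3)*a^4/4 + 4*a^3/3 + 3*a^2/2 - a - k*cos(3*a)/3


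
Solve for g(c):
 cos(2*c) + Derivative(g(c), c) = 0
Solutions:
 g(c) = C1 - sin(2*c)/2


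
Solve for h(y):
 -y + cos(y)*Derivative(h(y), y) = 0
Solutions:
 h(y) = C1 + Integral(y/cos(y), y)


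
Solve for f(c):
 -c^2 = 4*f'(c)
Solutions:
 f(c) = C1 - c^3/12


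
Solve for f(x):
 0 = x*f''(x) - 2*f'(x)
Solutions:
 f(x) = C1 + C2*x^3


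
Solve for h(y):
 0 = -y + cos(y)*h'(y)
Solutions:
 h(y) = C1 + Integral(y/cos(y), y)


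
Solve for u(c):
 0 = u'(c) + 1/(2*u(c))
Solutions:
 u(c) = -sqrt(C1 - c)
 u(c) = sqrt(C1 - c)


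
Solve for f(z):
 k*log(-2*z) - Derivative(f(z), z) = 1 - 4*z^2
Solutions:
 f(z) = C1 + k*z*log(-z) + 4*z^3/3 + z*(-k + k*log(2) - 1)


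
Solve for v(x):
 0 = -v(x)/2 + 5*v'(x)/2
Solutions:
 v(x) = C1*exp(x/5)


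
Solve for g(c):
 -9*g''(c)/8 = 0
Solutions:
 g(c) = C1 + C2*c


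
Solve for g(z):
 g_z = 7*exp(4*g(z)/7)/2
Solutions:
 g(z) = 7*log(-(-1/(C1 + 14*z))^(1/4)) + 7*log(7)/4
 g(z) = 7*log(-1/(C1 + 14*z))/4 + 7*log(7)/4
 g(z) = 7*log(-I*(-1/(C1 + 14*z))^(1/4)) + 7*log(7)/4
 g(z) = 7*log(I*(-1/(C1 + 14*z))^(1/4)) + 7*log(7)/4


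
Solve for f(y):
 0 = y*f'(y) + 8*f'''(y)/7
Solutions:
 f(y) = C1 + Integral(C2*airyai(-7^(1/3)*y/2) + C3*airybi(-7^(1/3)*y/2), y)


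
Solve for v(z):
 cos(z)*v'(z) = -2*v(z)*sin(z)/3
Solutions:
 v(z) = C1*cos(z)^(2/3)


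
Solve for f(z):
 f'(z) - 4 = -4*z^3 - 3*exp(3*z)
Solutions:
 f(z) = C1 - z^4 + 4*z - exp(3*z)


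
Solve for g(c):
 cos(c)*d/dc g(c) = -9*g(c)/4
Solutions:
 g(c) = C1*(sin(c) - 1)^(9/8)/(sin(c) + 1)^(9/8)


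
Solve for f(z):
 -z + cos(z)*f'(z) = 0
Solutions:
 f(z) = C1 + Integral(z/cos(z), z)


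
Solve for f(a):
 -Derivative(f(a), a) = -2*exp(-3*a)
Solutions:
 f(a) = C1 - 2*exp(-3*a)/3


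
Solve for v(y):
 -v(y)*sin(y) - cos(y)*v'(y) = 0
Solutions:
 v(y) = C1*cos(y)


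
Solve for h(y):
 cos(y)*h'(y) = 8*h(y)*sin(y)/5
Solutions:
 h(y) = C1/cos(y)^(8/5)


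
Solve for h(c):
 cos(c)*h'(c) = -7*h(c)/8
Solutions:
 h(c) = C1*(sin(c) - 1)^(7/16)/(sin(c) + 1)^(7/16)


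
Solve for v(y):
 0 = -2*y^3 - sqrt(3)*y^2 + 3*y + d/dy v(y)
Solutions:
 v(y) = C1 + y^4/2 + sqrt(3)*y^3/3 - 3*y^2/2


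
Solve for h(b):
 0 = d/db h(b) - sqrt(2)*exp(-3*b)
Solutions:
 h(b) = C1 - sqrt(2)*exp(-3*b)/3


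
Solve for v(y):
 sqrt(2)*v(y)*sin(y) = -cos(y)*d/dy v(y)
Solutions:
 v(y) = C1*cos(y)^(sqrt(2))


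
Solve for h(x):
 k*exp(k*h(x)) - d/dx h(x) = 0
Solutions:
 h(x) = Piecewise((log(-1/(C1*k + k^2*x))/k, Ne(k, 0)), (nan, True))
 h(x) = Piecewise((C1 + k*x, Eq(k, 0)), (nan, True))


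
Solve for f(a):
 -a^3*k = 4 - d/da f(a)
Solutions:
 f(a) = C1 + a^4*k/4 + 4*a


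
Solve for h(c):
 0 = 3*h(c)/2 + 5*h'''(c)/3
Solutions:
 h(c) = C3*exp(-30^(2/3)*c/10) + (C1*sin(3*10^(2/3)*3^(1/6)*c/20) + C2*cos(3*10^(2/3)*3^(1/6)*c/20))*exp(30^(2/3)*c/20)


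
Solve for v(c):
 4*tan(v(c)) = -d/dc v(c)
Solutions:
 v(c) = pi - asin(C1*exp(-4*c))
 v(c) = asin(C1*exp(-4*c))


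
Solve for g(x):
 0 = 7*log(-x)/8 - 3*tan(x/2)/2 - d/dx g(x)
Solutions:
 g(x) = C1 + 7*x*log(-x)/8 - 7*x/8 + 3*log(cos(x/2))


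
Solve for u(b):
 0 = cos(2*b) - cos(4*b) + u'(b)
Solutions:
 u(b) = C1 - sin(2*b)/2 + sin(4*b)/4


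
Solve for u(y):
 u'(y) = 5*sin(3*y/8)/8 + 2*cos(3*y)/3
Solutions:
 u(y) = C1 + 2*sin(3*y)/9 - 5*cos(3*y/8)/3


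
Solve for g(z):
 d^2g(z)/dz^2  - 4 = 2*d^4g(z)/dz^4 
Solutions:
 g(z) = C1 + C2*z + C3*exp(-sqrt(2)*z/2) + C4*exp(sqrt(2)*z/2) + 2*z^2


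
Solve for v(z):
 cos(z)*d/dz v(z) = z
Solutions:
 v(z) = C1 + Integral(z/cos(z), z)


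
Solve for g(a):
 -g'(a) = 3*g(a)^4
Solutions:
 g(a) = (-3^(2/3) - 3*3^(1/6)*I)*(1/(C1 + 3*a))^(1/3)/6
 g(a) = (-3^(2/3) + 3*3^(1/6)*I)*(1/(C1 + 3*a))^(1/3)/6
 g(a) = (1/(C1 + 9*a))^(1/3)


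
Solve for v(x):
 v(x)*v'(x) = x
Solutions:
 v(x) = -sqrt(C1 + x^2)
 v(x) = sqrt(C1 + x^2)


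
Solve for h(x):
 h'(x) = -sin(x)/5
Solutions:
 h(x) = C1 + cos(x)/5


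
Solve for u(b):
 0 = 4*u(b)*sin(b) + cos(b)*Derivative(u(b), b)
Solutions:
 u(b) = C1*cos(b)^4


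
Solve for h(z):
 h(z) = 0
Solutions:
 h(z) = 0


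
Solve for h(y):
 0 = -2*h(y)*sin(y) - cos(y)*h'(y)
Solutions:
 h(y) = C1*cos(y)^2


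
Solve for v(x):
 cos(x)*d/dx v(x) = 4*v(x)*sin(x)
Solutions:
 v(x) = C1/cos(x)^4


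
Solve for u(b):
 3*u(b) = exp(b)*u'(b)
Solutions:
 u(b) = C1*exp(-3*exp(-b))


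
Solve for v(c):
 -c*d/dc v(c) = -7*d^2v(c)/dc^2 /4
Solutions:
 v(c) = C1 + C2*erfi(sqrt(14)*c/7)


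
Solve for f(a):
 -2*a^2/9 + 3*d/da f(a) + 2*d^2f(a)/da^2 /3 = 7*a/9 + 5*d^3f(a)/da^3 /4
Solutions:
 f(a) = C1 + C2*exp(2*a*(2 - sqrt(139))/15) + C3*exp(2*a*(2 + sqrt(139))/15) + 2*a^3/81 + 55*a^2/486 + 25*a/2187


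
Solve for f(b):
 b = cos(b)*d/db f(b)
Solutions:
 f(b) = C1 + Integral(b/cos(b), b)


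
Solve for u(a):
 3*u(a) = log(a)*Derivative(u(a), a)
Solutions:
 u(a) = C1*exp(3*li(a))


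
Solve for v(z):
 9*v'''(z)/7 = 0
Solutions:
 v(z) = C1 + C2*z + C3*z^2


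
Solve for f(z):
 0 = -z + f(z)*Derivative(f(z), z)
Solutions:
 f(z) = -sqrt(C1 + z^2)
 f(z) = sqrt(C1 + z^2)


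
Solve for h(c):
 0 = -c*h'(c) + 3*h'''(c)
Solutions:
 h(c) = C1 + Integral(C2*airyai(3^(2/3)*c/3) + C3*airybi(3^(2/3)*c/3), c)


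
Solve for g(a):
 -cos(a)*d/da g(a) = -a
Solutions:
 g(a) = C1 + Integral(a/cos(a), a)


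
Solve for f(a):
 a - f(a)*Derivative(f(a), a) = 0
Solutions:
 f(a) = -sqrt(C1 + a^2)
 f(a) = sqrt(C1 + a^2)


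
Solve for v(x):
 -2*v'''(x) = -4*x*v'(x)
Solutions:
 v(x) = C1 + Integral(C2*airyai(2^(1/3)*x) + C3*airybi(2^(1/3)*x), x)


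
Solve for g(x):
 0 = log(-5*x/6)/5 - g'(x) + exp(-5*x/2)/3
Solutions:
 g(x) = C1 + x*log(-x)/5 + x*(-log(6) - 1 + log(5))/5 - 2*exp(-5*x/2)/15


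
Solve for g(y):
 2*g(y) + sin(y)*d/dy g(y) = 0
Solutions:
 g(y) = C1*(cos(y) + 1)/(cos(y) - 1)


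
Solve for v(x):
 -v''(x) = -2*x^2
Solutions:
 v(x) = C1 + C2*x + x^4/6


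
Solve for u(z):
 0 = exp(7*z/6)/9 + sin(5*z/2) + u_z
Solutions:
 u(z) = C1 - 2*exp(7*z/6)/21 + 2*cos(5*z/2)/5


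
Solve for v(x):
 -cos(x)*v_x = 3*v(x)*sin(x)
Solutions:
 v(x) = C1*cos(x)^3


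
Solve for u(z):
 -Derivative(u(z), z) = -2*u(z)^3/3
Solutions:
 u(z) = -sqrt(6)*sqrt(-1/(C1 + 2*z))/2
 u(z) = sqrt(6)*sqrt(-1/(C1 + 2*z))/2


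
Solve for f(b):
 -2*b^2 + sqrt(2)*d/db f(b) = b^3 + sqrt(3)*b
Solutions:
 f(b) = C1 + sqrt(2)*b^4/8 + sqrt(2)*b^3/3 + sqrt(6)*b^2/4


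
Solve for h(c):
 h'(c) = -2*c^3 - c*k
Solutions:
 h(c) = C1 - c^4/2 - c^2*k/2


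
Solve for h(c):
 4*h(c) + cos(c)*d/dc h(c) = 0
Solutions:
 h(c) = C1*(sin(c)^2 - 2*sin(c) + 1)/(sin(c)^2 + 2*sin(c) + 1)


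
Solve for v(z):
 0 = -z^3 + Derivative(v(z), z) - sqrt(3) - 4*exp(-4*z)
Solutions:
 v(z) = C1 + z^4/4 + sqrt(3)*z - exp(-4*z)


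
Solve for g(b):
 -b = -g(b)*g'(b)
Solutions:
 g(b) = -sqrt(C1 + b^2)
 g(b) = sqrt(C1 + b^2)


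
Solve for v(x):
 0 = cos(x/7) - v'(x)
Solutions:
 v(x) = C1 + 7*sin(x/7)


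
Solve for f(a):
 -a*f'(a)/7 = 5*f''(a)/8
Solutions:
 f(a) = C1 + C2*erf(2*sqrt(35)*a/35)


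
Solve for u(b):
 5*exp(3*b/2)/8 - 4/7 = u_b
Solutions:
 u(b) = C1 - 4*b/7 + 5*exp(3*b/2)/12


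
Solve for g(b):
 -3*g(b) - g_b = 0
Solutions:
 g(b) = C1*exp(-3*b)


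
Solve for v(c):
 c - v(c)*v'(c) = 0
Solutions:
 v(c) = -sqrt(C1 + c^2)
 v(c) = sqrt(C1 + c^2)


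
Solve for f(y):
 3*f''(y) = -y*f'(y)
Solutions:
 f(y) = C1 + C2*erf(sqrt(6)*y/6)


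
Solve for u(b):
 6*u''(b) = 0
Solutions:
 u(b) = C1 + C2*b


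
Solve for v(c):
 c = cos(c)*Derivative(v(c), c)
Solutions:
 v(c) = C1 + Integral(c/cos(c), c)


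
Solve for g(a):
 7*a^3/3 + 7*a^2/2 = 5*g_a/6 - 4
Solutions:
 g(a) = C1 + 7*a^4/10 + 7*a^3/5 + 24*a/5


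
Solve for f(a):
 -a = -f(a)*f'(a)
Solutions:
 f(a) = -sqrt(C1 + a^2)
 f(a) = sqrt(C1 + a^2)


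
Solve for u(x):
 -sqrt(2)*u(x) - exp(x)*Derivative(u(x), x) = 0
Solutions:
 u(x) = C1*exp(sqrt(2)*exp(-x))


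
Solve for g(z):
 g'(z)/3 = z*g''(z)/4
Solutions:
 g(z) = C1 + C2*z^(7/3)


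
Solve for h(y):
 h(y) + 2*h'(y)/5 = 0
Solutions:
 h(y) = C1*exp(-5*y/2)


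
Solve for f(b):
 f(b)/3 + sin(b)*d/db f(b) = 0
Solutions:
 f(b) = C1*(cos(b) + 1)^(1/6)/(cos(b) - 1)^(1/6)


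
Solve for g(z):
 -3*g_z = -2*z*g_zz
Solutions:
 g(z) = C1 + C2*z^(5/2)


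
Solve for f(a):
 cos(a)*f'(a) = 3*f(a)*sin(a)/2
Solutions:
 f(a) = C1/cos(a)^(3/2)


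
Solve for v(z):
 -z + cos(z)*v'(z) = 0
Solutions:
 v(z) = C1 + Integral(z/cos(z), z)


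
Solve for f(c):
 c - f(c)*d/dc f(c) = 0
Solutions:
 f(c) = -sqrt(C1 + c^2)
 f(c) = sqrt(C1 + c^2)


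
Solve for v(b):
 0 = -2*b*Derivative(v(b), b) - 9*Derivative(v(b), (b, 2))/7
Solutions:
 v(b) = C1 + C2*erf(sqrt(7)*b/3)


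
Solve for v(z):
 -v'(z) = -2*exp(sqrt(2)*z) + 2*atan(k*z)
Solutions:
 v(z) = C1 - 2*Piecewise((z*atan(k*z) - log(k^2*z^2 + 1)/(2*k), Ne(k, 0)), (0, True)) + sqrt(2)*exp(sqrt(2)*z)


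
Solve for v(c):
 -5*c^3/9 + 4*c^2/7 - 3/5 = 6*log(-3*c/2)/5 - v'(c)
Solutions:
 v(c) = C1 + 5*c^4/36 - 4*c^3/21 + 6*c*log(-c)/5 + 3*c*(-2*log(2) - 1 + 2*log(3))/5


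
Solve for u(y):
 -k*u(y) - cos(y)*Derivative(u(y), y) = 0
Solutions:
 u(y) = C1*exp(k*(log(sin(y) - 1) - log(sin(y) + 1))/2)


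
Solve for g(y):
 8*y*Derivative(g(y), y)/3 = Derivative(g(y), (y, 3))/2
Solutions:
 g(y) = C1 + Integral(C2*airyai(2*2^(1/3)*3^(2/3)*y/3) + C3*airybi(2*2^(1/3)*3^(2/3)*y/3), y)


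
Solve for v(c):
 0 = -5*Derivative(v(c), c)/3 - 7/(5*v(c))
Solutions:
 v(c) = -sqrt(C1 - 42*c)/5
 v(c) = sqrt(C1 - 42*c)/5


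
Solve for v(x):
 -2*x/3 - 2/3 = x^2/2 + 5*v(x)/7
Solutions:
 v(x) = -7*x^2/10 - 14*x/15 - 14/15


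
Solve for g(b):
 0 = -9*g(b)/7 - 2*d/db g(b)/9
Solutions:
 g(b) = C1*exp(-81*b/14)


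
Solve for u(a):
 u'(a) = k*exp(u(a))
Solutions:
 u(a) = log(-1/(C1 + a*k))


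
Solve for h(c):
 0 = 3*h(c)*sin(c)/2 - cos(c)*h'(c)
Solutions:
 h(c) = C1/cos(c)^(3/2)
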